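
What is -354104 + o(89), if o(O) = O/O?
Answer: -354103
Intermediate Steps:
o(O) = 1
-354104 + o(89) = -354104 + 1 = -354103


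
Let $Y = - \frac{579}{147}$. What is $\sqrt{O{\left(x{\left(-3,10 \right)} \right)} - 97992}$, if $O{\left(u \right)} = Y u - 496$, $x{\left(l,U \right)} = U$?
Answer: $\frac{i \sqrt{4827842}}{7} \approx 313.89 i$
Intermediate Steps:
$Y = - \frac{193}{49}$ ($Y = \left(-579\right) \frac{1}{147} = - \frac{193}{49} \approx -3.9388$)
$O{\left(u \right)} = -496 - \frac{193 u}{49}$ ($O{\left(u \right)} = - \frac{193 u}{49} - 496 = -496 - \frac{193 u}{49}$)
$\sqrt{O{\left(x{\left(-3,10 \right)} \right)} - 97992} = \sqrt{\left(-496 - \frac{1930}{49}\right) - 97992} = \sqrt{- \frac{26234}{49} - 97992} = \sqrt{- \frac{4827842}{49}} = \frac{i \sqrt{4827842}}{7}$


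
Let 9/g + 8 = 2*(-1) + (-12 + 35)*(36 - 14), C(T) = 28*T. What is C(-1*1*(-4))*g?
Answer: 63/31 ≈ 2.0323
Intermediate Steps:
g = 9/496 (g = 9/(-8 + (2*(-1) + (-12 + 35)*(36 - 14))) = 9/(-8 + (-2 + 23*22)) = 9/(-8 + (-2 + 506)) = 9/(-8 + 504) = 9/496 ≈ 0.018145)
C(-1*1*(-4))*g = (28*(-1*1*(-4)))*(9/496) = (28*(-1*(-4)))*(9/496) = (28*4)*(9/496) = 112*(9/496) = 63/31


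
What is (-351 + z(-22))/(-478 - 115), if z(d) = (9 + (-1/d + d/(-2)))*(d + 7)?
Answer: 14337/13046 ≈ 1.0990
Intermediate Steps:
z(d) = (7 + d)*(9 - 1/d - d/2) (z(d) = (9 + (-1/d + d*(-1/2)))*(7 + d) = (9 + (-1/d - d/2))*(7 + d) = (9 - 1/d - d/2)*(7 + d) = (7 + d)*(9 - 1/d - d/2))
(-351 + z(-22))/(-478 - 115) = (-351 + (1/2)*(-14 - 22*(124 - 1*(-22)**2 + 11*(-22)))/(-22))/(-478 - 115) = (-351 + (1/2)*(-1/22)*(-14 - 22*(124 - 1*484 - 242)))/(-593) = (-351 + (1/2)*(-1/22)*(-14 - 22*(124 - 484 - 242)))*(-1/593) = (-351 + (1/2)*(-1/22)*(-14 - 22*(-602)))*(-1/593) = (-351 + (1/2)*(-1/22)*(-14 + 13244))*(-1/593) = (-351 + (1/2)*(-1/22)*13230)*(-1/593) = (-351 - 6615/22)*(-1/593) = -14337/22*(-1/593) = 14337/13046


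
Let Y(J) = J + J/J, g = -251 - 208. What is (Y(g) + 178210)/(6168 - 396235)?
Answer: -177752/390067 ≈ -0.45570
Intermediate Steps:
g = -459
Y(J) = 1 + J (Y(J) = J + 1 = 1 + J)
(Y(g) + 178210)/(6168 - 396235) = ((1 - 459) + 178210)/(6168 - 396235) = (-458 + 178210)/(-390067) = 177752*(-1/390067) = -177752/390067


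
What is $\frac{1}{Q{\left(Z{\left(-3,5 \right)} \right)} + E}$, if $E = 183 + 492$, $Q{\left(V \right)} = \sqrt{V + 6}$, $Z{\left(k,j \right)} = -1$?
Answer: $\frac{135}{91124} - \frac{\sqrt{5}}{455620} \approx 0.0014766$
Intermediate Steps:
$Q{\left(V \right)} = \sqrt{6 + V}$
$E = 675$
$\frac{1}{Q{\left(Z{\left(-3,5 \right)} \right)} + E} = \frac{1}{\sqrt{6 - 1} + 675} = \frac{1}{\sqrt{5} + 675} = \frac{1}{675 + \sqrt{5}}$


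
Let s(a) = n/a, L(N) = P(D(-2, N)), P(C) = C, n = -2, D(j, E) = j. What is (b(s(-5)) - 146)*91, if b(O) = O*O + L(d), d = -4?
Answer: -336336/25 ≈ -13453.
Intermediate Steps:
L(N) = -2
s(a) = -2/a
b(O) = -2 + O² (b(O) = O*O - 2 = O² - 2 = -2 + O²)
(b(s(-5)) - 146)*91 = ((-2 + (-2/(-5))²) - 146)*91 = ((-2 + (-2*(-⅕))²) - 146)*91 = ((-2 + (⅖)²) - 146)*91 = ((-2 + 4/25) - 146)*91 = (-46/25 - 146)*91 = -3696/25*91 = -336336/25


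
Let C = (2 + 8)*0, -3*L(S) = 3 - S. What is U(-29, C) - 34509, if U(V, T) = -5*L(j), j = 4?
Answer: -103532/3 ≈ -34511.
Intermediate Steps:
L(S) = -1 + S/3 (L(S) = -(3 - S)/3 = -1 + S/3)
C = 0 (C = 10*0 = 0)
U(V, T) = -5/3 (U(V, T) = -5*(-1 + (⅓)*4) = -5*(-1 + 4/3) = -5*⅓ = -5/3)
U(-29, C) - 34509 = -5/3 - 34509 = -103532/3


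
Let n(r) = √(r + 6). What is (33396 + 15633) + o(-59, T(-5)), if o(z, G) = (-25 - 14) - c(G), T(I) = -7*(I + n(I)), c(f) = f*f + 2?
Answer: 48204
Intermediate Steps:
n(r) = √(6 + r)
c(f) = 2 + f² (c(f) = f² + 2 = 2 + f²)
T(I) = -7*I - 7*√(6 + I) (T(I) = -7*(I + √(6 + I)) = -7*I - 7*√(6 + I))
o(z, G) = -41 - G² (o(z, G) = (-25 - 14) - (2 + G²) = -39 + (-2 - G²) = -41 - G²)
(33396 + 15633) + o(-59, T(-5)) = (33396 + 15633) + (-41 - (-7*(-5) - 7*√(6 - 5))²) = 49029 + (-41 - (35 - 7*√1)²) = 49029 + (-41 - (35 - 7*1)²) = 49029 + (-41 - (35 - 7)²) = 49029 + (-41 - 1*28²) = 49029 + (-41 - 1*784) = 49029 + (-41 - 784) = 49029 - 825 = 48204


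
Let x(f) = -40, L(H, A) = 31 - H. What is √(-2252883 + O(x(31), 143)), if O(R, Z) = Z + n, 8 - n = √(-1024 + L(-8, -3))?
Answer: √(-2252732 - I*√985) ≈ 0.01 - 1500.9*I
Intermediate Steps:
n = 8 - I*√985 (n = 8 - √(-1024 + (31 - 1*(-8))) = 8 - √(-1024 + (31 + 8)) = 8 - √(-1024 + 39) = 8 - √(-985) = 8 - I*√985 ≈ 8.0 - 31.385*I)
O(R, Z) = 8 + Z - I*√985 (O(R, Z) = Z + (8 - I*√985) = 8 + Z - I*√985)
√(-2252883 + O(x(31), 143)) = √(-2252883 + (8 + 143 - I*√985)) = √(-2252883 + (151 - I*√985)) = √(-2252732 - I*√985)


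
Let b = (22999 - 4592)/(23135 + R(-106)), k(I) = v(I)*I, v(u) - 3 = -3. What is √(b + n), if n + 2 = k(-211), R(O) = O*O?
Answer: I*√192229365/11457 ≈ 1.2101*I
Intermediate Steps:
v(u) = 0 (v(u) = 3 - 3 = 0)
R(O) = O²
k(I) = 0 (k(I) = 0*I = 0)
b = 18407/34371 (b = (22999 - 4592)/(23135 + (-106)²) = 18407/(23135 + 11236) = 18407/34371 ≈ 0.53554)
n = -2 (n = -2 + 0 = -2)
√(b + n) = √(18407/34371 - 2) = √(-50335/34371) = I*√192229365/11457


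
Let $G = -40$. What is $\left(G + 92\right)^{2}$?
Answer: $2704$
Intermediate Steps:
$\left(G + 92\right)^{2} = \left(-40 + 92\right)^{2} = 52^{2} = 2704$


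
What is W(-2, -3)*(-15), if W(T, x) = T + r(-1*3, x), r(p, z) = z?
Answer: 75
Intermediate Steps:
W(T, x) = T + x
W(-2, -3)*(-15) = (-2 - 3)*(-15) = -5*(-15) = 75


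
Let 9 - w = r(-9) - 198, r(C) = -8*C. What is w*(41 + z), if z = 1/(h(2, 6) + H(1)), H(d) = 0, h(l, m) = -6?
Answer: 11025/2 ≈ 5512.5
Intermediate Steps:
z = -⅙ (z = 1/(-6 + 0) = 1/(-6) = -⅙ ≈ -0.16667)
w = 135 (w = 9 - (-8*(-9) - 198) = 9 - (72 - 198) = 9 - 1*(-126) = 9 + 126 = 135)
w*(41 + z) = 135*(41 - ⅙) = 135*(245/6) = 11025/2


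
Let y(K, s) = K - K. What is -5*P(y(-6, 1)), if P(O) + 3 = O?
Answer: 15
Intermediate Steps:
y(K, s) = 0
P(O) = -3 + O
-5*P(y(-6, 1)) = -5*(-3 + 0) = -5*(-3) = 15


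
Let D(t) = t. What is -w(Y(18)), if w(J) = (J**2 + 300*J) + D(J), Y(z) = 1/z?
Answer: -5419/324 ≈ -16.725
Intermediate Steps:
w(J) = J**2 + 301*J (w(J) = (J**2 + 300*J) + J = J**2 + 301*J)
-w(Y(18)) = -(301 + 1/18)/18 = -5419/(18*18) = -1*5419/324 = -5419/324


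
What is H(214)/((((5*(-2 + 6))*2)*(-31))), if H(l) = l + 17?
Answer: -231/1240 ≈ -0.18629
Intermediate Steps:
H(l) = 17 + l
H(214)/((((5*(-2 + 6))*2)*(-31))) = (17 + 214)/((((5*(-2 + 6))*2)*(-31))) = 231/((((5*4)*2)*(-31))) = 231/(((20*2)*(-31))) = 231/((40*(-31))) = 231/(-1240) = 231*(-1/1240) = -231/1240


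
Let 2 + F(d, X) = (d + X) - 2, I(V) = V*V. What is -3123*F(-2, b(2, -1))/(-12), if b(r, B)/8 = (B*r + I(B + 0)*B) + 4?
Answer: 1041/2 ≈ 520.50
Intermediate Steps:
I(V) = V**2
b(r, B) = 32 + 8*B**3 + 8*B*r (b(r, B) = 8*((B*r + (B + 0)**2*B) + 4) = 8*((B*r + B**2*B) + 4) = 8*((B*r + B**3) + 4) = 8*((B**3 + B*r) + 4) = 8*(4 + B**3 + B*r) = 32 + 8*B**3 + 8*B*r)
F(d, X) = -4 + X + d (F(d, X) = -2 + ((d + X) - 2) = -2 + ((X + d) - 2) = -2 + (-2 + X + d) = -4 + X + d)
-3123*F(-2, b(2, -1))/(-12) = -3123*(-4 + (32 + 8*(-1)**3 + 8*(-1)*2) - 2)/(-12) = -3123*(-4 + (32 + 8*(-1) - 16) - 2)*(-1)/12 = -3123*(-4 + (32 - 8 - 16) - 2)*(-1)/12 = -3123*(-4 + 8 - 2)*(-1)/12 = -6246*(-1)/12 = -3123*(-1/6) = 1041/2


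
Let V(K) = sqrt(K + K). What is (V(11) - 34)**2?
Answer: (34 - sqrt(22))**2 ≈ 859.05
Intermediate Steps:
V(K) = sqrt(2)*sqrt(K) (V(K) = sqrt(2*K) = sqrt(2)*sqrt(K))
(V(11) - 34)**2 = (sqrt(2)*sqrt(11) - 34)**2 = (sqrt(22) - 34)**2 = (-34 + sqrt(22))**2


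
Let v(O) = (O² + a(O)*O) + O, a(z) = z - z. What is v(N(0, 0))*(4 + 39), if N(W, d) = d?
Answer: 0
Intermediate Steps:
a(z) = 0
v(O) = O + O² (v(O) = (O² + 0*O) + O = (O² + 0) + O = O² + O = O + O²)
v(N(0, 0))*(4 + 39) = (0*(1 + 0))*(4 + 39) = (0*1)*43 = 0*43 = 0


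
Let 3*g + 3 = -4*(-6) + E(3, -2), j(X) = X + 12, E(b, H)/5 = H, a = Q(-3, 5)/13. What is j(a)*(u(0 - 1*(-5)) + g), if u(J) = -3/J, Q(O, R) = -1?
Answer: 1426/39 ≈ 36.564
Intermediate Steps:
a = -1/13 ≈ -0.076923
E(b, H) = 5*H
j(X) = 12 + X
g = 11/3 (g = -1 + (-4*(-6) + 5*(-2))/3 = -1 + (24 - 10)/3 = -1 + (⅓)*14 = -1 + 14/3 = 11/3 ≈ 3.6667)
j(a)*(u(0 - 1*(-5)) + g) = (12 - 1/13)*(-3/(0 - 1*(-5)) + 11/3) = 155*(-3/(0 + 5) + 11/3)/13 = 155*(-3/5 + 11/3)/13 = 155*(-3*⅕ + 11/3)/13 = 155*(-⅗ + 11/3)/13 = (155/13)*(46/15) = 1426/39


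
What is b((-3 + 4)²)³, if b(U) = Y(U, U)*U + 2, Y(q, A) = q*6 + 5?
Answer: 2197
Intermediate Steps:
Y(q, A) = 5 + 6*q (Y(q, A) = 6*q + 5 = 5 + 6*q)
b(U) = 2 + U*(5 + 6*U) (b(U) = (5 + 6*U)*U + 2 = U*(5 + 6*U) + 2 = 2 + U*(5 + 6*U))
b((-3 + 4)²)³ = (2 + (-3 + 4)²*(5 + 6*(-3 + 4)²))³ = (2 + 1²*(5 + 6*1²))³ = (2 + 1*(5 + 6*1))³ = (2 + 1*(5 + 6))³ = (2 + 1*11)³ = (2 + 11)³ = 13³ = 2197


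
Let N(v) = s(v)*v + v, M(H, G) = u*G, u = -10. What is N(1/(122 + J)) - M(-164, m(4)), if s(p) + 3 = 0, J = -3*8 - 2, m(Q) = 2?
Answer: 959/48 ≈ 19.979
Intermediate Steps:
J = -26 (J = -24 - 2 = -26)
s(p) = -3 (s(p) = -3 + 0 = -3)
M(H, G) = -10*G
N(v) = -2*v (N(v) = -3*v + v = -2*v)
N(1/(122 + J)) - M(-164, m(4)) = -2/(122 - 26) - (-10)*2 = -2/96 - 1*(-20) = -2*1/96 + 20 = -1/48 + 20 = 959/48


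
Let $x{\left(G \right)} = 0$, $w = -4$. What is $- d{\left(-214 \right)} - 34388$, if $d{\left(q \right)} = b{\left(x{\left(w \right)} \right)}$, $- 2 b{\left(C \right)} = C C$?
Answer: $-34388$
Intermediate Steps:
$b{\left(C \right)} = - \frac{C^{2}}{2}$ ($b{\left(C \right)} = - \frac{C C}{2} = - \frac{C^{2}}{2}$)
$d{\left(q \right)} = 0$ ($d{\left(q \right)} = - \frac{0^{2}}{2} = \left(- \frac{1}{2}\right) 0 = 0$)
$- d{\left(-214 \right)} - 34388 = \left(-1\right) 0 - 34388 = 0 - 34388 = -34388$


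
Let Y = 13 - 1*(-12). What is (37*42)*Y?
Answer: 38850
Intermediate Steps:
Y = 25 (Y = 13 + 12 = 25)
(37*42)*Y = (37*42)*25 = 1554*25 = 38850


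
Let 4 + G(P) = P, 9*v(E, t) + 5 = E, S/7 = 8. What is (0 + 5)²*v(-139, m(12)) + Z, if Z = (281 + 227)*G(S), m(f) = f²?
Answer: 26016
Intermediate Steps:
S = 56 (S = 7*8 = 56)
v(E, t) = -5/9 + E/9
G(P) = -4 + P
Z = 26416 (Z = (281 + 227)*(-4 + 56) = 508*52 = 26416)
(0 + 5)²*v(-139, m(12)) + Z = (0 + 5)²*(-5/9 + (⅑)*(-139)) + 26416 = 5²*(-5/9 - 139/9) + 26416 = 25*(-16) + 26416 = -400 + 26416 = 26016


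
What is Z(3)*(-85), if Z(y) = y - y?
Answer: 0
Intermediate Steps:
Z(y) = 0
Z(3)*(-85) = 0*(-85) = 0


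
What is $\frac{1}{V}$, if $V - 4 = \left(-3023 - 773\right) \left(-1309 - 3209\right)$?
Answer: $\frac{1}{17150332} \approx 5.8308 \cdot 10^{-8}$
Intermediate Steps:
$V = 17150332$ ($V = 4 + \left(-3023 - 773\right) \left(-1309 - 3209\right) = 4 - -17150328 = 4 + 17150328 = 17150332$)
$\frac{1}{V} = \frac{1}{17150332}$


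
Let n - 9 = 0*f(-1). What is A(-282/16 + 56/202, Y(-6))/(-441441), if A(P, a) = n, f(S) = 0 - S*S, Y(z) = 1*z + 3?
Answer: -1/49049 ≈ -2.0388e-5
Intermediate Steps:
Y(z) = 3 + z (Y(z) = z + 3 = 3 + z)
f(S) = -S**2 (f(S) = 0 - S**2 = -S**2)
n = 9 (n = 9 + 0*(-1*(-1)**2) = 9 + 0*(-1*1) = 9 + 0*(-1) = 9 + 0 = 9)
A(P, a) = 9
A(-282/16 + 56/202, Y(-6))/(-441441) = 9/(-441441) = 9*(-1/441441) = -1/49049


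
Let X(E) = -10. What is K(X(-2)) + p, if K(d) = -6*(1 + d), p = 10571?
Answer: 10625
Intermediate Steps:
K(d) = -6 - 6*d
K(X(-2)) + p = (-6 - 6*(-10)) + 10571 = (-6 + 60) + 10571 = 54 + 10571 = 10625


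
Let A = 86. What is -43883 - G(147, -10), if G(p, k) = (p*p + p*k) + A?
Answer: -64108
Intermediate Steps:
G(p, k) = 86 + p² + k*p (G(p, k) = (p*p + p*k) + 86 = (p² + k*p) + 86 = 86 + p² + k*p)
-43883 - G(147, -10) = -43883 - (86 + 147² - 10*147) = -43883 - (86 + 21609 - 1470) = -43883 - 1*20225 = -43883 - 20225 = -64108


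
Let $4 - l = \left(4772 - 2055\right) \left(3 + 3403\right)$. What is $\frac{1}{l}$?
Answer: $- \frac{1}{9254098} \approx -1.0806 \cdot 10^{-7}$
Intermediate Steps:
$l = -9254098$ ($l = 4 - \left(4772 - 2055\right) \left(3 + 3403\right) = 4 - 2717 \cdot 3406 = 4 - 9254102 = -9254098$)
$\frac{1}{l} = \frac{1}{-9254098} = - \frac{1}{9254098}$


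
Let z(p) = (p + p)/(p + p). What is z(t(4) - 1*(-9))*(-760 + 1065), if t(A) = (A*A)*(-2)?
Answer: 305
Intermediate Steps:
t(A) = -2*A² (t(A) = A²*(-2) = -2*A²)
z(p) = 1 (z(p) = (2*p)/((2*p)) = (2*p)*(1/(2*p)) = 1)
z(t(4) - 1*(-9))*(-760 + 1065) = 1*(-760 + 1065) = 1*305 = 305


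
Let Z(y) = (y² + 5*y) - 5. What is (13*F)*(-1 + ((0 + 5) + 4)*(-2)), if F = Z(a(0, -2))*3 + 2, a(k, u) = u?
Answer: 7657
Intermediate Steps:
Z(y) = -5 + y² + 5*y
F = -31 (F = (-5 + (-2)² + 5*(-2))*3 + 2 = (-5 + 4 - 10)*3 + 2 = -11*3 + 2 = -33 + 2 = -31)
(13*F)*(-1 + ((0 + 5) + 4)*(-2)) = (13*(-31))*(-1 + ((0 + 5) + 4)*(-2)) = -403*(-1 + (5 + 4)*(-2)) = -403*(-1 + 9*(-2)) = -403*(-1 - 18) = -403*(-19) = 7657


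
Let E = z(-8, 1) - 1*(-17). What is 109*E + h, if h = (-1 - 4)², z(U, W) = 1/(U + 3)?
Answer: 9281/5 ≈ 1856.2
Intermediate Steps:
z(U, W) = 1/(3 + U)
h = 25 (h = (-5)² = 25)
E = 84/5 (E = 1/(3 - 8) - 1*(-17) = 1/(-5) + 17 = -⅕ + 17 = 84/5 ≈ 16.800)
109*E + h = 109*(84/5) + 25 = 9156/5 + 25 = 9281/5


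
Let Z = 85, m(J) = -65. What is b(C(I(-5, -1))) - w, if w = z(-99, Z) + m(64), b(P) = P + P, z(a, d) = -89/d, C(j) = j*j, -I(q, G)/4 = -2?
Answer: 16494/85 ≈ 194.05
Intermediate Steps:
I(q, G) = 8 (I(q, G) = -4*(-2) = 8)
C(j) = j**2
b(P) = 2*P
w = -5614/85 (w = -89/85 - 65 = -5614/85 ≈ -66.047)
b(C(I(-5, -1))) - w = 2*8**2 - 1*(-5614/85) = 2*64 + 5614/85 = 128 + 5614/85 = 16494/85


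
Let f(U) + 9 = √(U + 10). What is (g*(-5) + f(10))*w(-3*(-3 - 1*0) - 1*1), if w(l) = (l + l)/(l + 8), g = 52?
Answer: -269 + 2*√5 ≈ -264.53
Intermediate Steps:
f(U) = -9 + √(10 + U) (f(U) = -9 + √(U + 10) = -9 + √(10 + U))
w(l) = 2*l/(8 + l) (w(l) = (2*l)/(8 + l) = 2*l/(8 + l))
(g*(-5) + f(10))*w(-3*(-3 - 1*0) - 1*1) = (52*(-5) + (-9 + √(10 + 10)))*(2*(-3*(-3 - 1*0) - 1*1)/(8 + (-3*(-3 - 1*0) - 1*1))) = (-260 + (-9 + √20))*(2*(-3*(-3 + 0) - 1)/(8 + (-3*(-3 + 0) - 1))) = (-260 + (-9 + 2*√5))*(2*(-3*(-3) - 1)/(8 + (-3*(-3) - 1))) = (-269 + 2*√5)*(2*(9 - 1)/(8 + (9 - 1))) = (-269 + 2*√5)*(2*8/(8 + 8)) = (-269 + 2*√5)*(2*8/16) = (-269 + 2*√5)*(2*8*(1/16)) = (-269 + 2*√5)*1 = -269 + 2*√5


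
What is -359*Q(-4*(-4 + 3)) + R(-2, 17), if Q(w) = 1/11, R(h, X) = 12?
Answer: -227/11 ≈ -20.636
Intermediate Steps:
Q(w) = 1/11
-359*Q(-4*(-4 + 3)) + R(-2, 17) = -359*1/11 + 12 = -359/11 + 12 = -227/11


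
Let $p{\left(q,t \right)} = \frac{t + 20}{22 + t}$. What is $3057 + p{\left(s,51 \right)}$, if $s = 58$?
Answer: $\frac{223232}{73} \approx 3058.0$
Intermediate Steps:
$p{\left(q,t \right)} = \frac{20 + t}{22 + t}$
$3057 + p{\left(s,51 \right)} = 3057 + \frac{20 + 51}{22 + 51} = 3057 + \frac{1}{73} \cdot 71 = 3057 + \frac{71}{73} = \frac{223232}{73}$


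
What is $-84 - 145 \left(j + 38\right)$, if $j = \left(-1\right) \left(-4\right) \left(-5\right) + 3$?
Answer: $-3129$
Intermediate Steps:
$j = -17$ ($j = 4 \left(-5\right) + 3 = -20 + 3 = -17$)
$-84 - 145 \left(j + 38\right) = -84 - 145 \left(-17 + 38\right) = -84 - 3045 = -3129$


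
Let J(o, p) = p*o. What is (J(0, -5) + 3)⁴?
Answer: 81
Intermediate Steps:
J(o, p) = o*p
(J(0, -5) + 3)⁴ = (0*(-5) + 3)⁴ = (0 + 3)⁴ = 3⁴ = 81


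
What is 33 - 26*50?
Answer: -1267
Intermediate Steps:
33 - 26*50 = 33 - 1300 = -1267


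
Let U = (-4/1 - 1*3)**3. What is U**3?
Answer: -40353607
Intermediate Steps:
U = -343 (U = (-4*1 - 3)**3 = (-4 - 3)**3 = (-7)**3 = -343)
U**3 = (-343)**3 = -40353607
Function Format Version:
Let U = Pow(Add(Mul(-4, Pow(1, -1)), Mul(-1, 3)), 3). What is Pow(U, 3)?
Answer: -40353607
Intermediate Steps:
U = -343 (U = Pow(Add(Mul(-4, 1), -3), 3) = Pow(Add(-4, -3), 3) = Pow(-7, 3) = -343)
Pow(U, 3) = Pow(-343, 3) = -40353607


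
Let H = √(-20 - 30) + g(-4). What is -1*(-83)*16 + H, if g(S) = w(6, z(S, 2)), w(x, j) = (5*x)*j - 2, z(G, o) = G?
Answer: 1206 + 5*I*√2 ≈ 1206.0 + 7.0711*I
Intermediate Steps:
w(x, j) = -2 + 5*j*x (w(x, j) = 5*j*x - 2 = -2 + 5*j*x)
g(S) = -2 + 30*S (g(S) = -2 + 5*S*6 = -2 + 30*S)
H = -122 + 5*I*√2 (H = √(-20 - 30) + (-2 + 30*(-4)) = √(-50) + (-2 - 120) = 5*I*√2 - 122 = -122 + 5*I*√2 ≈ -122.0 + 7.0711*I)
-1*(-83)*16 + H = -1*(-83)*16 + (-122 + 5*I*√2) = 83*16 + (-122 + 5*I*√2) = 1328 + (-122 + 5*I*√2) = 1206 + 5*I*√2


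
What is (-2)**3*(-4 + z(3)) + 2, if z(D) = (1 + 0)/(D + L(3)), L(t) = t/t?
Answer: 32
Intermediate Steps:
L(t) = 1
z(D) = 1/(1 + D) (z(D) = (1 + 0)/(D + 1) = 1/(1 + D))
(-2)**3*(-4 + z(3)) + 2 = (-2)**3*(-4 + 1/(1 + 3)) + 2 = -8*(-4 + 1/4) + 2 = -8*(-15/4) + 2 = 30 + 2 = 32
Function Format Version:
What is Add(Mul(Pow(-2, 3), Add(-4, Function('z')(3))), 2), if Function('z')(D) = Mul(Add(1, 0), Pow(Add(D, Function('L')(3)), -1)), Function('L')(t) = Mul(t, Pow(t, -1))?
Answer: 32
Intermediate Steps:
Function('L')(t) = 1
Function('z')(D) = Pow(Add(1, D), -1) (Function('z')(D) = Mul(Add(1, 0), Pow(Add(D, 1), -1)) = Mul(1, Pow(Add(1, D), -1)) = Pow(Add(1, D), -1))
Add(Mul(Pow(-2, 3), Add(-4, Function('z')(3))), 2) = Add(Mul(Pow(-2, 3), Add(-4, Pow(Add(1, 3), -1))), 2) = Add(Mul(-8, Add(-4, Pow(4, -1))), 2) = Add(Mul(-8, Add(-4, Rational(1, 4))), 2) = Add(Mul(-8, Rational(-15, 4)), 2) = Add(30, 2) = 32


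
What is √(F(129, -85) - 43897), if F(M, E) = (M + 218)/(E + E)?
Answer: I*√1268682290/170 ≈ 209.52*I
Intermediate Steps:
F(M, E) = (218 + M)/(2*E) (F(M, E) = (218 + M)/((2*E)) = (218 + M)*(1/(2*E)) = (218 + M)/(2*E))
√(F(129, -85) - 43897) = √((½)*(218 + 129)/(-85) - 43897) = √((½)*(-1/85)*347 - 43897) = √(-347/170 - 43897) = √(-7462837/170) = I*√1268682290/170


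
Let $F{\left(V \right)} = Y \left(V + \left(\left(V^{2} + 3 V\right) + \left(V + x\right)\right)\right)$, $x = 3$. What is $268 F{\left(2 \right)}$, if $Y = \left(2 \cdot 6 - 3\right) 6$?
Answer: $246024$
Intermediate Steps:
$Y = 54$ ($Y = \left(12 - 3\right) 6 = 9 \cdot 6 = 54$)
$F{\left(V \right)} = 162 + 54 V^{2} + 270 V$ ($F{\left(V \right)} = 54 \left(V + \left(\left(V^{2} + 3 V\right) + \left(V + 3\right)\right)\right) = 54 \left(V + \left(\left(V^{2} + 3 V\right) + \left(3 + V\right)\right)\right) = 54 \left(V + \left(3 + V^{2} + 4 V\right)\right) = 54 \left(3 + V^{2} + 5 V\right) = 162 + 54 V^{2} + 270 V$)
$268 F{\left(2 \right)} = 268 \left(162 + 54 \cdot 2^{2} + 270 \cdot 2\right) = 268 \left(162 + 54 \cdot 4 + 540\right) = 268 \left(162 + 216 + 540\right) = 268 \cdot 918 = 246024$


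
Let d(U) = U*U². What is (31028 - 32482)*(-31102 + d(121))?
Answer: -2530627386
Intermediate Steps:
d(U) = U³
(31028 - 32482)*(-31102 + d(121)) = (31028 - 32482)*(-31102 + 121³) = -1454*(-31102 + 1771561) = -1454*1740459 = -2530627386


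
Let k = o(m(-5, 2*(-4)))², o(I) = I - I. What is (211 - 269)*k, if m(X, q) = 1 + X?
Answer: 0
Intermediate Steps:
o(I) = 0
k = 0 (k = 0² = 0)
(211 - 269)*k = (211 - 269)*0 = -58*0 = 0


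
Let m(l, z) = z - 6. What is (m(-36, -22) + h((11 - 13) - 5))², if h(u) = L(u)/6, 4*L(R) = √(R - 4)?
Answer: (672 - I*√11)²/576 ≈ 783.98 - 7.7388*I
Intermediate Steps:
L(R) = √(-4 + R)/4 (L(R) = √(R - 4)/4 = √(-4 + R)/4)
m(l, z) = -6 + z
h(u) = √(-4 + u)/24 (h(u) = (√(-4 + u)/4)/6 = (√(-4 + u)/4)*(⅙) = √(-4 + u)/24)
(m(-36, -22) + h((11 - 13) - 5))² = ((-6 - 22) + √(-4 + ((11 - 13) - 5))/24)² = (-28 + √(-4 + (-2 - 5))/24)² = (-28 + √(-4 - 7)/24)² = (-28 + √(-11)/24)² = (-28 + (I*√11)/24)² = (-28 + I*√11/24)²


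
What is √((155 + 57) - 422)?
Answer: I*√210 ≈ 14.491*I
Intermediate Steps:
√((155 + 57) - 422) = √(212 - 422) = √(-210) = I*√210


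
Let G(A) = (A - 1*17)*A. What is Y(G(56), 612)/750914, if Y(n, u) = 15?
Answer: 15/750914 ≈ 1.9976e-5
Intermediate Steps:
G(A) = A*(-17 + A) (G(A) = (A - 17)*A = (-17 + A)*A = A*(-17 + A))
Y(G(56), 612)/750914 = 15/750914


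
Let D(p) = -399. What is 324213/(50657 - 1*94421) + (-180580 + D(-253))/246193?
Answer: -29246445355/3591463484 ≈ -8.1433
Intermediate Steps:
324213/(50657 - 1*94421) + (-180580 + D(-253))/246193 = 324213/(50657 - 1*94421) + (-180580 - 399)/246193 = 324213/(50657 - 94421) - 180979*1/246193 = 324213/(-43764) - 180979/246193 = 324213*(-1/43764) - 180979/246193 = -108071/14588 - 180979/246193 = -29246445355/3591463484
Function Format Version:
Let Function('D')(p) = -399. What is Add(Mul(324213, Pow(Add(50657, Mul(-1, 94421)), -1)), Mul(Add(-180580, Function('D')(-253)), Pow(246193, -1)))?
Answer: Rational(-29246445355, 3591463484) ≈ -8.1433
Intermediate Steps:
Add(Mul(324213, Pow(Add(50657, Mul(-1, 94421)), -1)), Mul(Add(-180580, Function('D')(-253)), Pow(246193, -1))) = Add(Mul(324213, Pow(Add(50657, Mul(-1, 94421)), -1)), Mul(Add(-180580, -399), Pow(246193, -1))) = Add(Mul(324213, Pow(Add(50657, -94421), -1)), Mul(-180979, Rational(1, 246193))) = Add(Mul(324213, Pow(-43764, -1)), Rational(-180979, 246193)) = Add(Mul(324213, Rational(-1, 43764)), Rational(-180979, 246193)) = Add(Rational(-108071, 14588), Rational(-180979, 246193)) = Rational(-29246445355, 3591463484)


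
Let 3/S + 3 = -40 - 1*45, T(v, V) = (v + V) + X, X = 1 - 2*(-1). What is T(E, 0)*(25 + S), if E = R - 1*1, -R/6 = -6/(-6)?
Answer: -2197/22 ≈ -99.864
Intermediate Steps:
R = -6 (R = -(-36)/(-6) = -(-36)*(-1)/6 = -6*1 = -6)
E = -7 (E = -6 - 1*1 = -6 - 1 = -7)
X = 3 (X = 1 + 2 = 3)
T(v, V) = 3 + V + v (T(v, V) = (v + V) + 3 = (V + v) + 3 = 3 + V + v)
S = -3/88 (S = 3/(-3 + (-40 - 1*45)) = 3/(-3 + (-40 - 45)) = 3/(-3 - 85) = 3/(-88) = 3*(-1/88) = -3/88 ≈ -0.034091)
T(E, 0)*(25 + S) = (3 + 0 - 7)*(25 - 3/88) = -4*2197/88 = -2197/22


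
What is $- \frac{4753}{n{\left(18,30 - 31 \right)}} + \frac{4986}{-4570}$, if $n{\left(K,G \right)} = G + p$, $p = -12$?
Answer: $\frac{10828196}{29705} \approx 364.52$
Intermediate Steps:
$n{\left(K,G \right)} = -12 + G$ ($n{\left(K,G \right)} = G - 12 = -12 + G$)
$- \frac{4753}{n{\left(18,30 - 31 \right)}} + \frac{4986}{-4570} = - \frac{4753}{-12 + \left(30 - 31\right)} + \frac{4986}{-4570} = - \frac{4753}{-12 - 1} + 4986 \left(- \frac{1}{4570}\right) = - \frac{4753}{-13} - \frac{2493}{2285} = \left(-4753\right) \left(- \frac{1}{13}\right) - \frac{2493}{2285} = \frac{4753}{13} - \frac{2493}{2285} = \frac{10828196}{29705}$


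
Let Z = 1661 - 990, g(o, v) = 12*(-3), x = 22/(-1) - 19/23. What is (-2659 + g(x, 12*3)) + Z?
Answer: -2024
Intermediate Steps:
x = -525/23 (x = 22*(-1) - 19*1/23 = -22 - 19/23 = -525/23 ≈ -22.826)
g(o, v) = -36
Z = 671
(-2659 + g(x, 12*3)) + Z = (-2659 - 36) + 671 = -2695 + 671 = -2024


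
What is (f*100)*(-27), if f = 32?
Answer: -86400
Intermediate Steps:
(f*100)*(-27) = (32*100)*(-27) = 3200*(-27) = -86400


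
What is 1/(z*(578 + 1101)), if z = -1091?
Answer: -1/1831789 ≈ -5.4591e-7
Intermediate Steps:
1/(z*(578 + 1101)) = 1/(-1091*(578 + 1101)) = 1/(-1091*1679) = 1/(-1831789) = -1/1831789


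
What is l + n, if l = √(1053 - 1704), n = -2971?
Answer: -2971 + I*√651 ≈ -2971.0 + 25.515*I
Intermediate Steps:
l = I*√651 (l = √(-651) = I*√651 ≈ 25.515*I)
l + n = I*√651 - 2971 = -2971 + I*√651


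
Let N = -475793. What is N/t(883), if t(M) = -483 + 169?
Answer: 475793/314 ≈ 1515.3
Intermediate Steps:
t(M) = -314
N/t(883) = -475793/(-314) = -475793*(-1/314) = 475793/314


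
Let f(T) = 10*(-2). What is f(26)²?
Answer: 400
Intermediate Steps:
f(T) = -20
f(26)² = (-20)² = 400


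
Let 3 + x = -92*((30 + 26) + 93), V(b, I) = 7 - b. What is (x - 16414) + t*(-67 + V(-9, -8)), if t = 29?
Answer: -31604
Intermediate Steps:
x = -13711 (x = -3 - 92*((30 + 26) + 93) = -3 - 92*(56 + 93) = -3 - 92*149 = -3 - 13708 = -13711)
(x - 16414) + t*(-67 + V(-9, -8)) = (-13711 - 16414) + 29*(-67 + (7 - 1*(-9))) = -30125 + 29*(-67 + (7 + 9)) = -30125 + 29*(-67 + 16) = -30125 + 29*(-51) = -30125 - 1479 = -31604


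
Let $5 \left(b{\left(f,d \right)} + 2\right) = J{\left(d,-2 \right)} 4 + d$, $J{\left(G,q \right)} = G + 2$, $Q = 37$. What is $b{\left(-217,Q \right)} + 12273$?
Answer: $\frac{61548}{5} \approx 12310.0$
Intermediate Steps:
$J{\left(G,q \right)} = 2 + G$
$b{\left(f,d \right)} = - \frac{2}{5} + d$ ($b{\left(f,d \right)} = -2 + \frac{\left(2 + d\right) 4 + d}{5} = -2 + \frac{\left(8 + 4 d\right) + d}{5} = -2 + \frac{8 + 5 d}{5} = -2 + \left(\frac{8}{5} + d\right) = - \frac{2}{5} + d$)
$b{\left(-217,Q \right)} + 12273 = \left(- \frac{2}{5} + 37\right) + 12273 = \frac{183}{5} + 12273 = \frac{61548}{5}$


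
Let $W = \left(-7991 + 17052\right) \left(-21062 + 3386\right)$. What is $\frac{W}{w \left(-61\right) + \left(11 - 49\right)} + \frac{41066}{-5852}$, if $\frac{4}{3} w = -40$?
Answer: $- \frac{8369133887}{93632} \approx -89383.0$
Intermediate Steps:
$w = -30$ ($w = \frac{3}{4} \left(-40\right) = -30$)
$W = -160162236$ ($W = 9061 \left(-17676\right) = -160162236$)
$\frac{W}{w \left(-61\right) + \left(11 - 49\right)} + \frac{41066}{-5852} = - \frac{160162236}{\left(-30\right) \left(-61\right) + \left(11 - 49\right)} + \frac{41066}{-5852} = - \frac{160162236}{1830 + \left(11 - 49\right)} + 41066 \left(- \frac{1}{5852}\right) = - \frac{160162236}{1830 - 38} - \frac{20533}{2926} = - \frac{160162236}{1792} - \frac{20533}{2926} = \left(-160162236\right) \frac{1}{1792} - \frac{20533}{2926} = - \frac{40040559}{448} - \frac{20533}{2926} = - \frac{8369133887}{93632}$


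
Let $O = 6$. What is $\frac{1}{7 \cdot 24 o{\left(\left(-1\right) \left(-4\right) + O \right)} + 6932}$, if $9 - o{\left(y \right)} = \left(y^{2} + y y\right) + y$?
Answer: $- \frac{1}{26836} \approx -3.7263 \cdot 10^{-5}$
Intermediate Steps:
$o{\left(y \right)} = 9 - y - 2 y^{2}$ ($o{\left(y \right)} = 9 - \left(\left(y^{2} + y y\right) + y\right) = 9 - \left(\left(y^{2} + y^{2}\right) + y\right) = 9 - \left(2 y^{2} + y\right) = 9 - \left(y + 2 y^{2}\right) = 9 - y - 2 y^{2}$)
$\frac{1}{7 \cdot 24 o{\left(\left(-1\right) \left(-4\right) + O \right)} + 6932} = \frac{1}{7 \cdot 24 \left(9 - \left(\left(-1\right) \left(-4\right) + 6\right) - 2 \left(\left(-1\right) \left(-4\right) + 6\right)^{2}\right) + 6932} = \frac{1}{168 \left(9 - \left(4 + 6\right) - 2 \left(4 + 6\right)^{2}\right) + 6932} = \frac{1}{168 \left(9 - 10 - 2 \cdot 10^{2}\right) + 6932} = \frac{1}{168 \left(9 - 10 - 200\right) + 6932} = \frac{1}{168 \left(-201\right) + 6932} = \frac{1}{-33768 + 6932} = \frac{1}{-26836} = - \frac{1}{26836}$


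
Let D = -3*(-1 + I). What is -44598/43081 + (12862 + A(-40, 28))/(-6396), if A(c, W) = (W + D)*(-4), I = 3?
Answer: -139260917/45924346 ≈ -3.0324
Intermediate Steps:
D = -6 (D = -3*(-1 + 3) = -3*2 = -6)
A(c, W) = 24 - 4*W (A(c, W) = (W - 6)*(-4) = (-6 + W)*(-4) = 24 - 4*W)
-44598/43081 + (12862 + A(-40, 28))/(-6396) = -44598/43081 + (12862 + (24 - 4*28))/(-6396) = -44598*1/43081 + (12862 + (24 - 112))*(-1/6396) = -44598/43081 + (12862 - 88)*(-1/6396) = -44598/43081 + 12774*(-1/6396) = -44598/43081 - 2129/1066 = -139260917/45924346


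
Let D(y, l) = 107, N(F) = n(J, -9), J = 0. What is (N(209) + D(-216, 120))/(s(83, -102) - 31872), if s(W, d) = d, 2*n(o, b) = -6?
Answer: -52/15987 ≈ -0.0032526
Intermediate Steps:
n(o, b) = -3 (n(o, b) = (½)*(-6) = -3)
N(F) = -3
(N(209) + D(-216, 120))/(s(83, -102) - 31872) = (-3 + 107)/(-102 - 31872) = 104/(-31974) = 104*(-1/31974) = -52/15987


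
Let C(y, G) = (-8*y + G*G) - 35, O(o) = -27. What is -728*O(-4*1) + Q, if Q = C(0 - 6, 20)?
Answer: 20069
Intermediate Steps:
C(y, G) = -35 + G² - 8*y (C(y, G) = (-8*y + G²) - 35 = (G² - 8*y) - 35 = -35 + G² - 8*y)
Q = 413 (Q = -35 + 20² - 8*(0 - 6) = -35 + 400 - 8*(-6) = -35 + 400 + 48 = 413)
-728*O(-4*1) + Q = -728*(-27) + 413 = 19656 + 413 = 20069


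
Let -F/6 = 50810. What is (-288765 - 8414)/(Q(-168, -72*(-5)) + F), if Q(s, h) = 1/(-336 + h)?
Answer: 7132296/7316639 ≈ 0.97480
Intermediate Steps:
F = -304860 (F = -6*50810 = -304860)
(-288765 - 8414)/(Q(-168, -72*(-5)) + F) = (-288765 - 8414)/(1/(-336 - 72*(-5)) - 304860) = -297179/(1/(-336 + 360) - 304860) = -297179/(1/24 - 304860) = -297179/(-7316639/24) = -297179*(-24/7316639) = 7132296/7316639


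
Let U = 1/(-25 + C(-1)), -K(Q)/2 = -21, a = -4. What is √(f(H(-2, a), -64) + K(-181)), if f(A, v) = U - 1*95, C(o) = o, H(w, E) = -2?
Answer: I*√35854/26 ≈ 7.2828*I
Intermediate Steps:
K(Q) = 42 (K(Q) = -2*(-21) = 42)
U = -1/26 (U = 1/(-25 - 1) = 1/(-26) = -1/26 ≈ -0.038462)
f(A, v) = -2471/26 (f(A, v) = -1/26 - 1*95 = -1/26 - 95 = -2471/26)
√(f(H(-2, a), -64) + K(-181)) = √(-2471/26 + 42) = √(-1379/26) = I*√35854/26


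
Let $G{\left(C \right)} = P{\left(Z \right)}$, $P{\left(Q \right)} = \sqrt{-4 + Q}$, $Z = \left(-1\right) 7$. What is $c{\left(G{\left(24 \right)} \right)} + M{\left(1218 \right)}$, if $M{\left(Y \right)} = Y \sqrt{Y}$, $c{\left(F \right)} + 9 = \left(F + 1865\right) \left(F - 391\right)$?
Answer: $-729235 + 1218 \sqrt{1218} + 1474 i \sqrt{11} \approx -6.8673 \cdot 10^{5} + 4888.7 i$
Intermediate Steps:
$Z = -7$
$G{\left(C \right)} = i \sqrt{11}$ ($G{\left(C \right)} = \sqrt{-4 - 7} = \sqrt{-11} = i \sqrt{11}$)
$c{\left(F \right)} = -9 + \left(-391 + F\right) \left(1865 + F\right)$ ($c{\left(F \right)} = -9 + \left(F + 1865\right) \left(F - 391\right) = -9 + \left(1865 + F\right) \left(-391 + F\right) = -9 + \left(-391 + F\right) \left(1865 + F\right)$)
$M{\left(Y \right)} = Y^{\frac{3}{2}}$
$c{\left(G{\left(24 \right)} \right)} + M{\left(1218 \right)} = \left(-729224 + \left(i \sqrt{11}\right)^{2} + 1474 i \sqrt{11}\right) + 1218^{\frac{3}{2}} = \left(-729224 - 11 + 1474 i \sqrt{11}\right) + 1218 \sqrt{1218} = \left(-729235 + 1474 i \sqrt{11}\right) + 1218 \sqrt{1218} = -729235 + 1218 \sqrt{1218} + 1474 i \sqrt{11}$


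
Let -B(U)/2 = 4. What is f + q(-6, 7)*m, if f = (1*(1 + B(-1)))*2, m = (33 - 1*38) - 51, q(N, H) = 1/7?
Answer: -22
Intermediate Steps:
q(N, H) = 1/7
m = -56 (m = (33 - 38) - 51 = -5 - 51 = -56)
B(U) = -8 (B(U) = -2*4 = -8)
f = -14 (f = (1*(1 - 8))*2 = (1*(-7))*2 = -7*2 = -14)
f + q(-6, 7)*m = -14 + (1/7)*(-56) = -14 - 8 = -22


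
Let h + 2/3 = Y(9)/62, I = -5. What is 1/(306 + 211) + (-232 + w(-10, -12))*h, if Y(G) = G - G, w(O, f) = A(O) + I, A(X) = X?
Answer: 255401/1551 ≈ 164.67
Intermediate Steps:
w(O, f) = -5 + O (w(O, f) = O - 5 = -5 + O)
Y(G) = 0
h = -⅔ (h = -⅔ + 0/62 = -⅔ + 0*(1/62) = -⅔ + 0 = -⅔ ≈ -0.66667)
1/(306 + 211) + (-232 + w(-10, -12))*h = 1/(306 + 211) + (-232 + (-5 - 10))*(-⅔) = 1/517 + (-232 - 15)*(-⅔) = 1/517 - 247*(-⅔) = 1/517 + 494/3 = 255401/1551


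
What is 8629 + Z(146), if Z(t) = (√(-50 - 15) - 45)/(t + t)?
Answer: 2519623/292 + I*√65/292 ≈ 8628.8 + 0.02761*I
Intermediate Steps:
Z(t) = (-45 + I*√65)/(2*t) (Z(t) = (√(-65) - 45)/((2*t)) = (I*√65 - 45)*(1/(2*t)) = (-45 + I*√65)*(1/(2*t)) = (-45 + I*√65)/(2*t))
8629 + Z(146) = 8629 + (½)*(-45 + I*√65)/146 = 8629 + (½)*(1/146)*(-45 + I*√65) = 8629 + (-45/292 + I*√65/292) = 2519623/292 + I*√65/292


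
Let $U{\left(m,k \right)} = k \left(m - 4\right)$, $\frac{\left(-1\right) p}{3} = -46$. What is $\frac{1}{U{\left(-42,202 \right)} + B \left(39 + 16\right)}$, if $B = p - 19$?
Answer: $- \frac{1}{2747} \approx -0.00036403$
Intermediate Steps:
$p = 138$ ($p = \left(-3\right) \left(-46\right) = 138$)
$U{\left(m,k \right)} = k \left(-4 + m\right)$
$B = 119$ ($B = 138 - 19 = 119$)
$\frac{1}{U{\left(-42,202 \right)} + B \left(39 + 16\right)} = \frac{1}{202 \left(-4 - 42\right) + 119 \left(39 + 16\right)} = \frac{1}{202 \left(-46\right) + 119 \cdot 55} = \frac{1}{-9292 + 6545} = \frac{1}{-2747} = - \frac{1}{2747}$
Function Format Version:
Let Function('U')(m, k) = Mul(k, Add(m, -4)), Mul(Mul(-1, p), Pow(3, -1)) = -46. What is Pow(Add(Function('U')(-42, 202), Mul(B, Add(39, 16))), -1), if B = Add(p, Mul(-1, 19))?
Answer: Rational(-1, 2747) ≈ -0.00036403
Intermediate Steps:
p = 138 (p = Mul(-3, -46) = 138)
Function('U')(m, k) = Mul(k, Add(-4, m))
B = 119 (B = Add(138, Mul(-1, 19)) = Add(138, -19) = 119)
Pow(Add(Function('U')(-42, 202), Mul(B, Add(39, 16))), -1) = Pow(Add(Mul(202, Add(-4, -42)), Mul(119, Add(39, 16))), -1) = Pow(Add(Mul(202, -46), Mul(119, 55)), -1) = Pow(Add(-9292, 6545), -1) = Pow(-2747, -1) = Rational(-1, 2747)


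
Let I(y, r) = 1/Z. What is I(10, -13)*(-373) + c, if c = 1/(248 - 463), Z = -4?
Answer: 80191/860 ≈ 93.245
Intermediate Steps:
I(y, r) = -¼ (I(y, r) = 1/(-4) = -¼)
c = -1/215 (c = 1/(-215) = -1/215 ≈ -0.0046512)
I(10, -13)*(-373) + c = -¼*(-373) - 1/215 = 373/4 - 1/215 = 80191/860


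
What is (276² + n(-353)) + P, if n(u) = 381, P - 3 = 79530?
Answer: 156090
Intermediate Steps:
P = 79533 (P = 3 + 79530 = 79533)
(276² + n(-353)) + P = (276² + 381) + 79533 = (76176 + 381) + 79533 = 76557 + 79533 = 156090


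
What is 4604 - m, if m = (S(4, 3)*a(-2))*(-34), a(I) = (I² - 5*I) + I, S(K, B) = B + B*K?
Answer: 10724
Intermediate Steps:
a(I) = I² - 4*I
m = -6120 (m = ((3*(1 + 4))*(-2*(-4 - 2)))*(-34) = ((3*5)*(-2*(-6)))*(-34) = (15*12)*(-34) = 180*(-34) = -6120)
4604 - m = 4604 - 1*(-6120) = 4604 + 6120 = 10724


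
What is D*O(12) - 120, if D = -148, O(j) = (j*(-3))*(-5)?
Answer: -26760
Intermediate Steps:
O(j) = 15*j (O(j) = -3*j*(-5) = 15*j)
D*O(12) - 120 = -2220*12 - 120 = -148*180 - 120 = -26640 - 120 = -26760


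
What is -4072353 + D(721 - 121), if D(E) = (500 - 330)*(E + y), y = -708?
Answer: -4090713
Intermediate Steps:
D(E) = -120360 + 170*E (D(E) = (500 - 330)*(E - 708) = 170*(-708 + E) = -120360 + 170*E)
-4072353 + D(721 - 121) = -4072353 + (-120360 + 170*(721 - 121)) = -4072353 + (-120360 + 170*600) = -4072353 + (-120360 + 102000) = -4072353 - 18360 = -4090713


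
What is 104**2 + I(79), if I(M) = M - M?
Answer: 10816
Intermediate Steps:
I(M) = 0
104**2 + I(79) = 104**2 + 0 = 10816 + 0 = 10816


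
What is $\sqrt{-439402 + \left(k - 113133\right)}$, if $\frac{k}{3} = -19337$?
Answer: $i \sqrt{610546} \approx 781.37 i$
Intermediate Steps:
$k = -58011$ ($k = 3 \left(-19337\right) = -58011$)
$\sqrt{-439402 + \left(k - 113133\right)} = \sqrt{-439402 - 171144} = \sqrt{-610546} = i \sqrt{610546}$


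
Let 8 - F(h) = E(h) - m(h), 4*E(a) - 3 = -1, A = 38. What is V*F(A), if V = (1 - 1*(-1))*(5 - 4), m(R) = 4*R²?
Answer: 11567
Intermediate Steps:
E(a) = ½ (E(a) = ¾ + (¼)*(-1) = ¾ - ¼ = ½)
V = 2 (V = (1 + 1)*1 = 2*1 = 2)
F(h) = 15/2 + 4*h² (F(h) = 8 - (½ - 4*h²) = 8 + (-½ + 4*h²) = 15/2 + 4*h²)
V*F(A) = 2*(15/2 + 4*38²) = 2*(15/2 + 4*1444) = 2*(15/2 + 5776) = 2*(11567/2) = 11567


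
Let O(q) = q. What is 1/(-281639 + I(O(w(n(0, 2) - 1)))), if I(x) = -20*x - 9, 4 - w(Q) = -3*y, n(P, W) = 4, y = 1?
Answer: -1/281788 ≈ -3.5488e-6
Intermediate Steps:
w(Q) = 7 (w(Q) = 4 - (-3) = 4 - 1*(-3) = 4 + 3 = 7)
I(x) = -9 - 20*x
1/(-281639 + I(O(w(n(0, 2) - 1)))) = 1/(-281639 + (-9 - 20*7)) = 1/(-281639 + (-9 - 140)) = 1/(-281639 - 149) = 1/(-281788) = -1/281788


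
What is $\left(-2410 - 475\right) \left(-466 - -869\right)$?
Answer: $-1162655$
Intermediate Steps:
$\left(-2410 - 475\right) \left(-466 - -869\right) = - 2885 \left(-466 + 869\right) = \left(-2885\right) 403 = -1162655$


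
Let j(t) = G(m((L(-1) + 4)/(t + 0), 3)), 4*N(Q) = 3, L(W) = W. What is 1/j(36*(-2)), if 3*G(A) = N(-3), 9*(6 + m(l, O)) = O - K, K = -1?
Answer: 4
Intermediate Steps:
m(l, O) = -53/9 + O/9 (m(l, O) = -6 + (O - 1*(-1))/9 = -6 + (O + 1)/9 = -6 + (1 + O)/9 = -6 + (⅑ + O/9) = -53/9 + O/9)
N(Q) = ¾ (N(Q) = (¼)*3 = ¾)
G(A) = ¼ (G(A) = (⅓)*(¾) = ¼)
j(t) = ¼
1/j(36*(-2)) = 1/(¼) = 4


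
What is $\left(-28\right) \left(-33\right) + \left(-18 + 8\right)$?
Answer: $914$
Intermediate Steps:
$\left(-28\right) \left(-33\right) + \left(-18 + 8\right) = 924 - 10 = 914$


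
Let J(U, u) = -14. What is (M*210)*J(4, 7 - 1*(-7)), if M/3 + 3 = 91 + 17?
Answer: -926100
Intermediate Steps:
M = 315 (M = -9 + 3*(91 + 17) = -9 + 3*108 = -9 + 324 = 315)
(M*210)*J(4, 7 - 1*(-7)) = (315*210)*(-14) = 66150*(-14) = -926100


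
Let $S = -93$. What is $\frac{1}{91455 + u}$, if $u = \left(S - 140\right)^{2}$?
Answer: $\frac{1}{145744} \approx 6.8613 \cdot 10^{-6}$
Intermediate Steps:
$u = 54289$ ($u = \left(-93 - 140\right)^{2} = \left(-233\right)^{2} = 54289$)
$\frac{1}{91455 + u} = \frac{1}{91455 + 54289} = \frac{1}{145744}$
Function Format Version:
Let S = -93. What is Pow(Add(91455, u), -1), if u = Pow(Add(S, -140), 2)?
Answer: Rational(1, 145744) ≈ 6.8613e-6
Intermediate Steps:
u = 54289 (u = Pow(Add(-93, -140), 2) = Pow(-233, 2) = 54289)
Pow(Add(91455, u), -1) = Pow(Add(91455, 54289), -1) = Pow(145744, -1) = Rational(1, 145744)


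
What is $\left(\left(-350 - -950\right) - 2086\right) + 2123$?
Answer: $637$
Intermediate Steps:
$\left(\left(-350 - -950\right) - 2086\right) + 2123 = \left(\left(-350 + 950\right) - 2086\right) + 2123 = \left(600 - 2086\right) + 2123 = -1486 + 2123 = 637$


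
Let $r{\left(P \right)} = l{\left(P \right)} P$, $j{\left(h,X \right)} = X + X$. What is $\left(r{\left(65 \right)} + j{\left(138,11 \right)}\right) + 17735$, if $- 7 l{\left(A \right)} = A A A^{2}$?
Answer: $- \frac{1160166326}{7} \approx -1.6574 \cdot 10^{8}$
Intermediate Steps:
$l{\left(A \right)} = - \frac{A^{4}}{7}$ ($l{\left(A \right)} = - \frac{A A A^{2}}{7} = - \frac{A^{2} A^{2}}{7} = - \frac{A^{4}}{7}$)
$j{\left(h,X \right)} = 2 X$
$r{\left(P \right)} = - \frac{P^{5}}{7}$ ($r{\left(P \right)} = - \frac{P^{4}}{7} P = - \frac{P^{5}}{7}$)
$\left(r{\left(65 \right)} + j{\left(138,11 \right)}\right) + 17735 = \left(- \frac{65^{5}}{7} + 2 \cdot 11\right) + 17735 = \left(\left(- \frac{1}{7}\right) 1160290625 + 22\right) + 17735 = \left(- \frac{1160290625}{7} + 22\right) + 17735 = - \frac{1160290471}{7} + 17735 = - \frac{1160166326}{7}$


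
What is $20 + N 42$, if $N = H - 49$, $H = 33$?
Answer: $-652$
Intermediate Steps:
$N = -16$ ($N = 33 - 49 = -16$)
$20 + N 42 = 20 - 672 = -652$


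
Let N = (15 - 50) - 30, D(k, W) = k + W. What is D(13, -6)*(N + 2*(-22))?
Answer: -763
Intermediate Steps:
D(k, W) = W + k
N = -65 (N = -35 - 30 = -65)
D(13, -6)*(N + 2*(-22)) = (-6 + 13)*(-65 + 2*(-22)) = 7*(-65 - 44) = 7*(-109) = -763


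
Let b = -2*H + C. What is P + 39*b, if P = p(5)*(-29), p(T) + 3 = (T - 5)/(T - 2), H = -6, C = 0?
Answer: 555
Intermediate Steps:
p(T) = -3 + (-5 + T)/(-2 + T) (p(T) = -3 + (T - 5)/(T - 2) = -3 + (-5 + T)/(-2 + T))
b = 12 (b = -2*(-6) + 0 = 12 + 0 = 12)
P = 87 (P = ((1 - 2*5)/(-2 + 5))*(-29) = ((1 - 10)/3)*(-29) = ((1/3)*(-9))*(-29) = -3*(-29) = 87)
P + 39*b = 87 + 39*12 = 87 + 468 = 555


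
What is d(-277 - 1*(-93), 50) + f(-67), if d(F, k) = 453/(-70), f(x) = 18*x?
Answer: -84873/70 ≈ -1212.5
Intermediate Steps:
d(F, k) = -453/70 (d(F, k) = 453*(-1/70) = -453/70)
d(-277 - 1*(-93), 50) + f(-67) = -453/70 + 18*(-67) = -453/70 - 1206 = -84873/70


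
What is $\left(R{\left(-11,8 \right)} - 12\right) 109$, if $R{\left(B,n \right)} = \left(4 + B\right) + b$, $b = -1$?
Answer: $-2180$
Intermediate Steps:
$R{\left(B,n \right)} = 3 + B$ ($R{\left(B,n \right)} = \left(4 + B\right) - 1 = 3 + B$)
$\left(R{\left(-11,8 \right)} - 12\right) 109 = \left(\left(3 - 11\right) - 12\right) 109 = \left(-8 - 12\right) 109 = \left(-20\right) 109 = -2180$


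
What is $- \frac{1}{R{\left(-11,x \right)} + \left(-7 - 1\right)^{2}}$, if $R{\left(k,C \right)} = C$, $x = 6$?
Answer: $- \frac{1}{70} \approx -0.014286$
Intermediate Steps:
$- \frac{1}{R{\left(-11,x \right)} + \left(-7 - 1\right)^{2}} = - \frac{1}{6 + \left(-7 - 1\right)^{2}} = - \frac{1}{6 + \left(-8\right)^{2}} = - \frac{1}{6 + 64} = - \frac{1}{70}$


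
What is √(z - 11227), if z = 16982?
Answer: √5755 ≈ 75.862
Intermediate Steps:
√(z - 11227) = √(16982 - 11227) = √5755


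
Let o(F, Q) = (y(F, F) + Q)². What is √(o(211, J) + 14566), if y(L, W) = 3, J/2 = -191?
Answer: √158207 ≈ 397.75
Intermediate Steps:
J = -382 (J = 2*(-191) = -382)
o(F, Q) = (3 + Q)²
√(o(211, J) + 14566) = √((3 - 382)² + 14566) = √((-379)² + 14566) = √(143641 + 14566) = √158207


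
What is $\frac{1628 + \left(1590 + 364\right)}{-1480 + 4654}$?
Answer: $\frac{597}{529} \approx 1.1285$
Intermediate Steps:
$\frac{1628 + \left(1590 + 364\right)}{-1480 + 4654} = \frac{1628 + 1954}{3174} = 3582 \cdot \frac{1}{3174} = \frac{597}{529}$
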